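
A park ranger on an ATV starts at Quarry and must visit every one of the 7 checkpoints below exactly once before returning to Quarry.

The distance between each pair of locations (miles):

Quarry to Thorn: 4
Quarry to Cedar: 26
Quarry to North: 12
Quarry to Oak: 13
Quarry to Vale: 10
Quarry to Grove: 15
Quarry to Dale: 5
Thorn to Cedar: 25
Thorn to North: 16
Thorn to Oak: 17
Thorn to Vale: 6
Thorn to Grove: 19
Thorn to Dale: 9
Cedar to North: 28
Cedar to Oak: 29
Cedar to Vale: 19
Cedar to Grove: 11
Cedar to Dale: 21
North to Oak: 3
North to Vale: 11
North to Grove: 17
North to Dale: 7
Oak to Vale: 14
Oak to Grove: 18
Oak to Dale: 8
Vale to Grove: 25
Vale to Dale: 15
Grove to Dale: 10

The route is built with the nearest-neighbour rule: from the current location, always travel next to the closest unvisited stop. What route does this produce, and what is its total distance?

From Quarry: distances to unvisited — Thorn=4, Dale=5, Vale=10, North=12, Oak=13, Grove=15, Cedar=26. Nearest is Thorn (4).
From Thorn: distances to unvisited — Vale=6, Dale=9, North=16, Oak=17, Grove=19, Cedar=25. Nearest is Vale (6).
From Vale: distances to unvisited — North=11, Oak=14, Dale=15, Cedar=19, Grove=25. Nearest is North (11).
From North: distances to unvisited — Oak=3, Dale=7, Grove=17, Cedar=28. Nearest is Oak (3).
From Oak: distances to unvisited — Dale=8, Grove=18, Cedar=29. Nearest is Dale (8).
From Dale: distances to unvisited — Grove=10, Cedar=21. Nearest is Grove (10).
From Grove: distances to unvisited — Cedar=11. Nearest is Cedar (11).
Return Cedar→Quarry: 26.
Total = 4 + 6 + 11 + 3 + 8 + 10 + 11 + 26 = 79.

Total distance 79 miles via the nearest-neighbour route Quarry → Thorn → Vale → North → Oak → Dale → Grove → Cedar → Quarry.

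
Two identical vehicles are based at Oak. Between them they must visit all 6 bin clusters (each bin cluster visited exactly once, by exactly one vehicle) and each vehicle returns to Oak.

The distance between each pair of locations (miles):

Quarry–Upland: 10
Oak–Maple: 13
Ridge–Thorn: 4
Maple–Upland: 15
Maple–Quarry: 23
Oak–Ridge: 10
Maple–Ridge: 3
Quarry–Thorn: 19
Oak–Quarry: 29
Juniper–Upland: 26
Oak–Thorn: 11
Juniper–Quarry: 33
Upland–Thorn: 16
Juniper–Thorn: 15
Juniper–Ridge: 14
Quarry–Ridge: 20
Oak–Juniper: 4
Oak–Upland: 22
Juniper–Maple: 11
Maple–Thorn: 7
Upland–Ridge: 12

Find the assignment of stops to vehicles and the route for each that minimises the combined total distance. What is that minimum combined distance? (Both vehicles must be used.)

There are 2^5 − 1 = 31 ways to divide the 6 stops into two non-empty groups. For each, the best each vehicle can do is its own shortest tour through its group:
  {Juniper} + {Maple, Quarry, Upland, Ridge, Thorn}: 8 + 68 = 76
  {Maple} + {Juniper, Quarry, Upland, Ridge, Thorn}: 26 + 70 = 96
  {Juniper, Maple} + {Quarry, Upland, Ridge, Thorn}: 28 + 62 = 90
  {Quarry} + {Juniper, Maple, Upland, Ridge, Thorn}: 58 + 57 = 115
  {Juniper, Quarry} + {Maple, Upland, Ridge, Thorn}: 66 + 55 = 121
  {Maple, Quarry} + {Juniper, Upland, Ridge, Thorn}: 65 + 57 = 122
  … (31 splits in total)
Best: vehicle 1 Oak → Juniper → Oak = 8; vehicle 2 Oak → Maple → Ridge → Upland → Quarry → Thorn → Oak = 68; combined 76.

Minimum combined distance: 76 miles.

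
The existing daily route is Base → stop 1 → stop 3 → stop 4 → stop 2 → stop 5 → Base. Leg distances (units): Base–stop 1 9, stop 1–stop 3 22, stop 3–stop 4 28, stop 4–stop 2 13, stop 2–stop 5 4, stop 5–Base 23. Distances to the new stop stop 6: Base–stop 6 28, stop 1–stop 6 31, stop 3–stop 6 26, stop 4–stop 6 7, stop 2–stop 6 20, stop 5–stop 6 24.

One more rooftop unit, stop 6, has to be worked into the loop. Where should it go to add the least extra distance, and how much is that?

Minimum extra distance: 5, inserting stop 6 between stop 3 and stop 4.

Insertion cost between consecutive stops i–j is d(i,stop 6) + d(stop 6,j) − d(i,j):
  between Base and stop 1: 28 + 31 − 9 = 50
  between stop 1 and stop 3: 31 + 26 − 22 = 35
  between stop 3 and stop 4: 26 + 7 − 28 = 5
  between stop 4 and stop 2: 7 + 20 − 13 = 14
  between stop 2 and stop 5: 20 + 24 − 4 = 40
  between stop 5 and Base: 24 + 28 − 23 = 29
Cheapest insertion is between stop 3 and stop 4, adding 5.
New total = 99 + 5 = 104.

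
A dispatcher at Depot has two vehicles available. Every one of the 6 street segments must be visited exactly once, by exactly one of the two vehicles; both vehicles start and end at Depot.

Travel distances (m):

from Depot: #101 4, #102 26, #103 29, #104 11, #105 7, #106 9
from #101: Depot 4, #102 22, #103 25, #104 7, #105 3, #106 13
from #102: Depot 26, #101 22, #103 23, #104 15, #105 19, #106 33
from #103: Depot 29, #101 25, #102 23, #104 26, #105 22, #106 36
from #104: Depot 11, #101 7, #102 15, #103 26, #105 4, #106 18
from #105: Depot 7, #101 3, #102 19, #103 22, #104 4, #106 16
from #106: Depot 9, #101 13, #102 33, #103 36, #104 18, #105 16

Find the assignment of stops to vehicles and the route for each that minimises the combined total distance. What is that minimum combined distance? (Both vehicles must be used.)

There are 2^5 − 1 = 31 ways to divide the 6 stops into two non-empty groups. For each, the best each vehicle can do is its own shortest tour through its group:
  {#101} + {#102, #103, #104, #105, #106}: 8 + 94 = 102
  {#102} + {#101, #103, #104, #105, #106}: 52 + 82 = 134
  {#101, #102} + {#103, #104, #105, #106}: 52 + 82 = 134
  {#103} + {#101, #102, #104, #105, #106}: 58 + 68 = 126
  {#101, #103} + {#102, #104, #105, #106}: 58 + 68 = 126
  {#102, #103} + {#101, #104, #105, #106}: 78 + 38 = 116
  … (31 splits in total)
  {#101, #102, #103, #104, #105} + {#106}: 78 + 18 = 96  ← best
Best: vehicle 1 Depot → #101 → #103 → #102 → #104 → #105 → Depot = 78; vehicle 2 Depot → #106 → Depot = 18; combined 96.

Minimum combined distance: 96 m.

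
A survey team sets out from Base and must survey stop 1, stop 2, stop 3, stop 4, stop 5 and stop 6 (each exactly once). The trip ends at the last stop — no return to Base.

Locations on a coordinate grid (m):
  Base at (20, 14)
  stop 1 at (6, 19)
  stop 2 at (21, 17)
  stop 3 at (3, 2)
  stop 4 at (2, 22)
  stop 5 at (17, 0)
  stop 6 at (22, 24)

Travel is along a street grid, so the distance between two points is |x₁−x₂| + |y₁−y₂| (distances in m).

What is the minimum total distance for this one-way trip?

Shortest open route: 77 m.

There are 6! = 720 possible orderings.
Base→stop 1→stop 2→stop 3→stop 4→stop 5→stop 6: 19+17+33+21+37+29 = 156
Base→stop 1→stop 2→stop 3→stop 4→stop 6→stop 5: 19+17+33+21+22+29 = 141
Base→stop 1→stop 2→stop 3→stop 5→stop 4→stop 6: 19+17+33+16+37+22 = 144
Base→stop 1→stop 2→stop 3→stop 5→stop 6→stop 4: 19+17+33+16+29+22 = 136
Base→stop 1→stop 2→stop 3→stop 6→stop 4→stop 5: 19+17+33+41+22+37 = 169
Base→stop 1→stop 2→stop 3→stop 6→stop 5→stop 4: 19+17+33+41+29+37 = 176
Base→stop 1→stop 2→stop 4→stop 3→stop 5→stop 6: 19+17+24+21+16+29 = 126
Base→stop 1→stop 2→stop 4→stop 3→stop 6→stop 5: 19+17+24+21+41+29 = 151
… (712 more)
Base→stop 2→stop 6→stop 1→stop 4→stop 3→stop 5: 4+8+21+7+21+16 = 77  ← best
The minimum is 77.
One shortest path: Base → stop 2 → stop 6 → stop 1 → stop 4 → stop 3 → stop 5.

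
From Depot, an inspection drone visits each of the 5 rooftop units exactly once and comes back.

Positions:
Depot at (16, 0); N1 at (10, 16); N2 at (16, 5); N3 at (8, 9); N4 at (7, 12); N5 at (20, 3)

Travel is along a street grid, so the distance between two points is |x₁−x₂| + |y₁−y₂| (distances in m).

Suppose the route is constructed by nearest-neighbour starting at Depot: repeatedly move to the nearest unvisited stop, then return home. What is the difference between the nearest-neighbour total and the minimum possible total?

4 m longer than the optimal tour.

From Depot: N2=5, N5=7, N3=17, N4=21, N1=22 → choose N2 (5).
From N2: N5=6, N3=12, N4=16, N1=17 → choose N5 (6).
From N5: N3=18, N4=22, N1=23 → choose N3 (18).
From N3: N4=4, N1=9 → choose N4 (4).
From N4: N1=7 → choose N1 (7).
NN route Depot → N2 → N5 → N3 → N4 → N1 → Depot costs 62.
Optimal: Depot → N1 → N4 → N3 → N2 → N5 → Depot costs 58 (by enumerating all 60 distinct tours).
Excess = 62 − 58 = 4.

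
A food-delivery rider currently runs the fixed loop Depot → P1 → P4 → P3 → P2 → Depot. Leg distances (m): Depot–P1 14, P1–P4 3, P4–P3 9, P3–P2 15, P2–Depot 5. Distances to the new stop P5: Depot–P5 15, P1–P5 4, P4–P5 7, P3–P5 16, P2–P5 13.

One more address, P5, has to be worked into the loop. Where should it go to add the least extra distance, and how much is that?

Insertion cost between consecutive stops i–j is d(i,P5) + d(P5,j) − d(i,j):
  between Depot and P1: 15 + 4 − 14 = 5
  between P1 and P4: 4 + 7 − 3 = 8
  between P4 and P3: 7 + 16 − 9 = 14
  between P3 and P2: 16 + 13 − 15 = 14
  between P2 and Depot: 13 + 15 − 5 = 23
Cheapest insertion is between Depot and P1, adding 5.
New total = 46 + 5 = 51.

+5 m — insert P5 between Depot and P1.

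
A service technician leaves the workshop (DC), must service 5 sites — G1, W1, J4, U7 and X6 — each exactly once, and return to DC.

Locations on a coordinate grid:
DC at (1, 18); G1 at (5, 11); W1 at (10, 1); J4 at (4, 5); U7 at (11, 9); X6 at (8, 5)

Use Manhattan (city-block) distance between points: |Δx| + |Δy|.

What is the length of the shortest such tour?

Minimum total distance: 54.

With 5 stops there are 5!/2 = 60 distinct round trips (a route and its reverse cost the same).
DC-G1-W1-J4-U7-X6-DC: 11+15+10+11+7+20 = 74
DC-G1-W1-J4-X6-U7-DC: 11+15+10+4+7+19 = 66
DC-G1-W1-U7-J4-X6-DC: 11+15+9+11+4+20 = 70
DC-G1-W1-U7-X6-J4-DC: 11+15+9+7+4+16 = 62
DC-G1-W1-X6-J4-U7-DC: 11+15+6+4+11+19 = 66
DC-G1-W1-X6-U7-J4-DC: 11+15+6+7+11+16 = 66
DC-G1-J4-W1-U7-X6-DC: 11+7+10+9+7+20 = 64
DC-G1-J4-W1-X6-U7-DC: 11+7+10+6+7+19 = 60
DC-G1-J4-U7-W1-X6-DC: 11+7+11+9+6+20 = 64
DC-G1-J4-U7-X6-W1-DC: 11+7+11+7+6+26 = 68
DC-G1-J4-X6-W1-U7-DC: 11+7+4+6+9+19 = 56
DC-G1-J4-X6-U7-W1-DC: 11+7+4+7+9+26 = 64
DC-G1-U7-W1-J4-X6-DC: 11+8+9+10+4+20 = 62
DC-G1-U7-W1-X6-J4-DC: 11+8+9+6+4+16 = 54
… (46 more)
The minimum is 54.
One optimal route: DC → G1 → U7 → W1 → X6 → J4 → DC (or its reverse).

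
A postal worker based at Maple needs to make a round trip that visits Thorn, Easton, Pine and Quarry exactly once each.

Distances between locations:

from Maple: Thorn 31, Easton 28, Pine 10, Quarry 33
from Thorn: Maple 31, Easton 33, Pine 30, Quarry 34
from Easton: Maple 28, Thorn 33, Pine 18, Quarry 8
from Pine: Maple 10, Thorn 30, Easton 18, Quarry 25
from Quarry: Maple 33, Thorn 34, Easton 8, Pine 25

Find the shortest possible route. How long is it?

Shortest round trip = 101.

There are 12 distinct closed tours to check (reversals are equivalent).
Maple → Thorn → Easton → Pine → Quarry → Maple: 31+33+18+25+33 = 140
Maple → Thorn → Easton → Quarry → Pine → Maple: 31+33+8+25+10 = 107
Maple → Thorn → Pine → Easton → Quarry → Maple: 31+30+18+8+33 = 120
Maple → Thorn → Pine → Quarry → Easton → Maple: 31+30+25+8+28 = 122
Maple → Thorn → Quarry → Easton → Pine → Maple: 31+34+8+18+10 = 101
Maple → Thorn → Quarry → Pine → Easton → Maple: 31+34+25+18+28 = 136
Maple → Easton → Thorn → Pine → Quarry → Maple: 28+33+30+25+33 = 149
Maple → Easton → Thorn → Quarry → Pine → Maple: 28+33+34+25+10 = 130
Maple → Easton → Pine → Thorn → Quarry → Maple: 28+18+30+34+33 = 143
Maple → Easton → Quarry → Thorn → Pine → Maple: 28+8+34+30+10 = 110
Maple → Pine → Thorn → Easton → Quarry → Maple: 10+30+33+8+33 = 114
Maple → Pine → Easton → Thorn → Quarry → Maple: 10+18+33+34+33 = 128
The minimum is 101.
One optimal route: Maple → Thorn → Quarry → Easton → Pine → Maple (or its reverse).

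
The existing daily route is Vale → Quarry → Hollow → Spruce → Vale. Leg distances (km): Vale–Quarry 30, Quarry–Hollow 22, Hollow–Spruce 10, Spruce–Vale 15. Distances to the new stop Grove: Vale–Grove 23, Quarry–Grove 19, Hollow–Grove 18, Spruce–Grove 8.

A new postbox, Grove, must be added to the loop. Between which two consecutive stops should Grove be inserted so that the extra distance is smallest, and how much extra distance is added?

Minimum extra distance: 12 km, inserting Grove between Vale and Quarry.

Insertion cost between consecutive stops i–j is d(i,Grove) + d(Grove,j) − d(i,j):
  between Vale and Quarry: 23 + 19 − 30 = 12
  between Quarry and Hollow: 19 + 18 − 22 = 15
  between Hollow and Spruce: 18 + 8 − 10 = 16
  between Spruce and Vale: 8 + 23 − 15 = 16
Cheapest insertion is between Vale and Quarry, adding 12.
New total = 77 + 12 = 89.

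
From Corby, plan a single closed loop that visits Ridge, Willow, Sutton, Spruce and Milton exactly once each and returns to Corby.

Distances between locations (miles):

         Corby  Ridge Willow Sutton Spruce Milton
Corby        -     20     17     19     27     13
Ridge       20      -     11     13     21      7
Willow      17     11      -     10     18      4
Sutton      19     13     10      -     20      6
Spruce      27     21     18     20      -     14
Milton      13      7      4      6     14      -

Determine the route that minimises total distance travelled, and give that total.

With 5 stops there are 5!/2 = 60 distinct round trips (a route and its reverse cost the same).
Corby→Ridge→Willow→Sutton→Spruce→Milton→Corby: 20+11+10+20+14+13 = 88
Corby→Ridge→Willow→Sutton→Milton→Spruce→Corby: 20+11+10+6+14+27 = 88
Corby→Ridge→Willow→Spruce→Sutton→Milton→Corby: 20+11+18+20+6+13 = 88
Corby→Ridge→Willow→Spruce→Milton→Sutton→Corby: 20+11+18+14+6+19 = 88
Corby→Ridge→Willow→Milton→Sutton→Spruce→Corby: 20+11+4+6+20+27 = 88
Corby→Ridge→Willow→Milton→Spruce→Sutton→Corby: 20+11+4+14+20+19 = 88
Corby→Ridge→Sutton→Willow→Spruce→Milton→Corby: 20+13+10+18+14+13 = 88
Corby→Ridge→Sutton→Willow→Milton→Spruce→Corby: 20+13+10+4+14+27 = 88
Corby→Ridge→Sutton→Spruce→Willow→Milton→Corby: 20+13+20+18+4+13 = 88
Corby→Ridge→Sutton→Spruce→Milton→Willow→Corby: 20+13+20+14+4+17 = 88
Corby→Ridge→Sutton→Milton→Willow→Spruce→Corby: 20+13+6+4+18+27 = 88
Corby→Ridge→Sutton→Milton→Spruce→Willow→Corby: 20+13+6+14+18+17 = 88
Corby→Ridge→Spruce→Willow→Sutton→Milton→Corby: 20+21+18+10+6+13 = 88
Corby→Ridge→Spruce→Willow→Milton→Sutton→Corby: 20+21+18+4+6+19 = 88
… (46 more)
The minimum is 88.
One optimal route: Corby → Ridge → Willow → Sutton → Spruce → Milton → Corby (or its reverse).

88 miles — the shortest possible round trip.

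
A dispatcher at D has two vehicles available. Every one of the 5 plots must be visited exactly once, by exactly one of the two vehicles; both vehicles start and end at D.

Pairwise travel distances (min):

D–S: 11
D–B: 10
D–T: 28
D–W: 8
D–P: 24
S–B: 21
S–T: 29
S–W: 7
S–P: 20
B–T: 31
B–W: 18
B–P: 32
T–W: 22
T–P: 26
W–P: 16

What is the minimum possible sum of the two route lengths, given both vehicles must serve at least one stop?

There are 2^4 − 1 = 15 ways to divide the 5 stops into two non-empty groups. For each, the best each vehicle can do is its own shortest tour through its group:
  {S} + {B, T, W, P}: 22 + 91 = 113
  {B} + {S, T, W, P}: 20 + 87 = 107
  {S, B} + {T, W, P}: 42 + 78 = 120
  {T} + {S, B, W, P}: 56 + 75 = 131
  {S, T} + {B, W, P}: 68 + 66 = 134
  {B, T} + {S, W, P}: 69 + 55 = 124
  … (15 splits in total)
Best: vehicle 1 D → B → D = 20; vehicle 2 D → S → P → T → W → D = 87; combined 107.

107 min — the smallest possible combined total.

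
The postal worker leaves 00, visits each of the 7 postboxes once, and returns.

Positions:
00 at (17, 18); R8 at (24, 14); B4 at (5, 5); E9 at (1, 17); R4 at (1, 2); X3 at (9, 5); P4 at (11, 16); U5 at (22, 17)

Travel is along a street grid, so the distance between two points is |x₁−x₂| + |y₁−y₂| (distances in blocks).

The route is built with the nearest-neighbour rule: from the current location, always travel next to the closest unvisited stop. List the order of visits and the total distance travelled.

84 blocks along 00 → U5 → R8 → P4 → E9 → R4 → B4 → X3 → 00.

00 → [U5:6 / P4:8 / R8:11 / E9:17 / X3:21 / B4:25 / R4:32] → U5 (6)
U5 → [R8:5 / P4:12 / E9:21 / X3:25 / B4:29 / R4:36] → R8 (5)
R8 → [P4:15 / X3:24 / E9:26 / B4:28 / R4:35] → P4 (15)
P4 → [E9:11 / X3:13 / B4:17 / R4:24] → E9 (11)
E9 → [R4:15 / B4:16 / X3:20] → R4 (15)
R4 → [B4:7 / X3:11] → B4 (7)
B4 → [X3:4] → X3 (4)
Return X3→00: 21.
Total = 6 + 5 + 15 + 11 + 15 + 7 + 4 + 21 = 84.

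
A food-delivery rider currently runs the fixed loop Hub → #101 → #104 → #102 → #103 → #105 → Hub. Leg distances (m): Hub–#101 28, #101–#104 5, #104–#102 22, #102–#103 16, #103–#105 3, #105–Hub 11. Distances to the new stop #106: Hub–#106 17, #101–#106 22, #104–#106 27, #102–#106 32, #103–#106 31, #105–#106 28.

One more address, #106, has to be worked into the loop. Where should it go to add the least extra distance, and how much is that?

+11 m — insert #106 between Hub and #101.

Insertion cost between consecutive stops i–j is d(i,#106) + d(#106,j) − d(i,j):
  between Hub and #101: 17 + 22 − 28 = 11
  between #101 and #104: 22 + 27 − 5 = 44
  between #104 and #102: 27 + 32 − 22 = 37
  between #102 and #103: 32 + 31 − 16 = 47
  between #103 and #105: 31 + 28 − 3 = 56
  between #105 and Hub: 28 + 17 − 11 = 34
Cheapest insertion is between Hub and #101, adding 11.
New total = 85 + 11 = 96.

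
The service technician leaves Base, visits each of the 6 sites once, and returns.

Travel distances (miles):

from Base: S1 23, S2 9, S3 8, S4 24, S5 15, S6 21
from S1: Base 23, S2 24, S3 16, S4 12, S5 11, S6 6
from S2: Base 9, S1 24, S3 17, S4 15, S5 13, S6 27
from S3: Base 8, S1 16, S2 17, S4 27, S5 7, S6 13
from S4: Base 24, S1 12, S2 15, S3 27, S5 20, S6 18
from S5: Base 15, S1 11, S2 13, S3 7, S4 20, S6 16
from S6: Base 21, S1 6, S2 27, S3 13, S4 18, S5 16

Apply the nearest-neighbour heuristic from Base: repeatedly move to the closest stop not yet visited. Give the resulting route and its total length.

Total distance 74 miles via the nearest-neighbour route Base → S3 → S5 → S1 → S6 → S4 → S2 → Base.

At Base the remaining stops are S3 8, S2 9, S5 15, S6 21, S1 23, S4 24; go to S3.
At S3 the remaining stops are S5 7, S6 13, S1 16, S2 17, S4 27; go to S5.
At S5 the remaining stops are S1 11, S2 13, S6 16, S4 20; go to S1.
At S1 the remaining stops are S6 6, S4 12, S2 24; go to S6.
At S6 the remaining stops are S4 18, S2 27; go to S4.
At S4 the remaining stops are S2 15; go to S2.
Return S2→Base: 9.
Total = 8 + 7 + 11 + 6 + 18 + 15 + 9 = 74.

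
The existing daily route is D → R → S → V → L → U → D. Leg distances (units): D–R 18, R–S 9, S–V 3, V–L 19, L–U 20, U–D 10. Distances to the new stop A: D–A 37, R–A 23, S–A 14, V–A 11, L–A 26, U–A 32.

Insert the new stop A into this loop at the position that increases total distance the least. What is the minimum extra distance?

+18 — insert A between V and L.

Insertion cost between consecutive stops i–j is d(i,A) + d(A,j) − d(i,j):
  between D and R: 37 + 23 − 18 = 42
  between R and S: 23 + 14 − 9 = 28
  between S and V: 14 + 11 − 3 = 22
  between V and L: 11 + 26 − 19 = 18
  between L and U: 26 + 32 − 20 = 38
  between U and D: 32 + 37 − 10 = 59
Cheapest insertion is between V and L, adding 18.
New total = 79 + 18 = 97.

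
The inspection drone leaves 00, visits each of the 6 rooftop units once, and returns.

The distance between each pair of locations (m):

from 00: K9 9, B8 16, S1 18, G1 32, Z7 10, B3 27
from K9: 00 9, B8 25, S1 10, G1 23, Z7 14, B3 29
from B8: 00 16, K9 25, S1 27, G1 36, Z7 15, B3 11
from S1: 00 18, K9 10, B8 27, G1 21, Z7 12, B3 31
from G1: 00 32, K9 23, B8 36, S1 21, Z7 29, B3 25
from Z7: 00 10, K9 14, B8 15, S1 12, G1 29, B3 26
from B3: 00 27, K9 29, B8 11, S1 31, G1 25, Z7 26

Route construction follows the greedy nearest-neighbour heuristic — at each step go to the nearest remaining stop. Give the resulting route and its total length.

From 00: distances to unvisited — K9=9, Z7=10, B8=16, S1=18, B3=27, G1=32. Nearest is K9 (9).
From K9: distances to unvisited — S1=10, Z7=14, G1=23, B8=25, B3=29. Nearest is S1 (10).
From S1: distances to unvisited — Z7=12, G1=21, B8=27, B3=31. Nearest is Z7 (12).
From Z7: distances to unvisited — B8=15, B3=26, G1=29. Nearest is B8 (15).
From B8: distances to unvisited — B3=11, G1=36. Nearest is B3 (11).
From B3: distances to unvisited — G1=25. Nearest is G1 (25).
Return G1→00: 32.
Total = 9 + 10 + 12 + 15 + 11 + 25 + 32 = 114.

Total distance 114 m via the nearest-neighbour route 00 → K9 → S1 → Z7 → B8 → B3 → G1 → 00.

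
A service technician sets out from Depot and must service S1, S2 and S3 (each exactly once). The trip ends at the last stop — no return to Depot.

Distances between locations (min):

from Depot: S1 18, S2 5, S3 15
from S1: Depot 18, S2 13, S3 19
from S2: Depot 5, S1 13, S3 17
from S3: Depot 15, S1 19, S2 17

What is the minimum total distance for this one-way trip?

There are 3! = 6 possible orderings.
Depot - S1 - S2 - S3: 18+13+17 = 48
Depot - S1 - S3 - S2: 18+19+17 = 54
Depot - S2 - S1 - S3: 5+13+19 = 37
Depot - S2 - S3 - S1: 5+17+19 = 41
Depot - S3 - S1 - S2: 15+19+13 = 47
Depot - S3 - S2 - S1: 15+17+13 = 45
The minimum is 37.
One shortest path: Depot → S2 → S1 → S3.

Shortest open route: 37 min.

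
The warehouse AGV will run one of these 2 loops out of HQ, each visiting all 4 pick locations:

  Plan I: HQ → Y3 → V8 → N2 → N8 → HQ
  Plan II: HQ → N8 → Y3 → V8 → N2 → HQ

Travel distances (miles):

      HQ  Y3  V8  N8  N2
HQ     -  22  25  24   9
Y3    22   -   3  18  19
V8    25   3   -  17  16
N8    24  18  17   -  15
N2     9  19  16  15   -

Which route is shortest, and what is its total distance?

Plan I: 22 + 3 + 16 + 15 + 24 = 80
Plan II: 24 + 18 + 3 + 16 + 9 = 70

Shortest is Plan II, total 70 miles.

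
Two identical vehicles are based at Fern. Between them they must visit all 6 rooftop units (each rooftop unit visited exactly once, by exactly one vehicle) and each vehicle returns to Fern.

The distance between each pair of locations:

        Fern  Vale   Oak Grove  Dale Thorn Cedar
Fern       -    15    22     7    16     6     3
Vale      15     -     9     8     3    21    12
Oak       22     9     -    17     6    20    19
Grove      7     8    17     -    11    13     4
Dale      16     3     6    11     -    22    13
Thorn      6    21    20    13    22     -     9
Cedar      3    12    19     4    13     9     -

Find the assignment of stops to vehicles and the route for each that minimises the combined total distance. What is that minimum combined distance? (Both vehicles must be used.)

Check every non-empty split of the stops between the two vehicles; for each half take its own optimal tour:
  {Vale} + {Oak, Grove, Dale, Thorn, Cedar}: 30 + 50 = 80
  {Oak} + {Vale, Grove, Dale, Thorn, Cedar}: 44 + 46 = 90
  {Vale, Oak} + {Grove, Dale, Thorn, Cedar}: 46 + 46 = 92
  {Grove} + {Vale, Oak, Dale, Thorn, Cedar}: 14 + 50 = 64
  {Vale, Grove} + {Oak, Dale, Thorn, Cedar}: 30 + 48 = 78
  {Oak, Grove} + {Vale, Dale, Thorn, Cedar}: 46 + 46 = 92
  … (31 splits in total)
  {Vale, Oak, Grove, Dale, Thorn} + {Cedar}: 50 + 6 = 56  ← best
Best: vehicle 1 Fern → Grove → Vale → Dale → Oak → Thorn → Fern = 50; vehicle 2 Fern → Cedar → Fern = 6; combined 56.

Minimum combined distance: 56.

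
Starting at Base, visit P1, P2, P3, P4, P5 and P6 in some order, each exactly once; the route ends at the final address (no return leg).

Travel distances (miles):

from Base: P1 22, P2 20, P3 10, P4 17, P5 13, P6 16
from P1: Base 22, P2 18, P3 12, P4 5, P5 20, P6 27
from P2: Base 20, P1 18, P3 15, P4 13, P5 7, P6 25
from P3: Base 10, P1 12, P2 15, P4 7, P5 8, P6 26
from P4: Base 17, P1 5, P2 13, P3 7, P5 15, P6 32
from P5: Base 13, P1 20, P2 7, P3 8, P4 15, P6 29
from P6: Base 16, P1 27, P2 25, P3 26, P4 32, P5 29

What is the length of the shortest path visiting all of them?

There are 6! = 720 possible orderings.
Base→P1→P2→P3→P4→P5→P6: 22+18+15+7+15+29 = 106
Base→P1→P2→P3→P4→P6→P5: 22+18+15+7+32+29 = 123
Base→P1→P2→P3→P5→P4→P6: 22+18+15+8+15+32 = 110
Base→P1→P2→P3→P5→P6→P4: 22+18+15+8+29+32 = 124
Base→P1→P2→P3→P6→P4→P5: 22+18+15+26+32+15 = 128
Base→P1→P2→P3→P6→P5→P4: 22+18+15+26+29+15 = 125
Base→P1→P2→P4→P3→P5→P6: 22+18+13+7+8+29 = 97
Base→P1→P2→P4→P3→P6→P5: 22+18+13+7+26+29 = 115
… (712 more)
Base→P6→P2→P5→P3→P4→P1: 16+25+7+8+7+5 = 68  ← best
The minimum is 68.
One shortest path: Base → P6 → P2 → P5 → P3 → P4 → P1.

68 miles — the minimum one-way total.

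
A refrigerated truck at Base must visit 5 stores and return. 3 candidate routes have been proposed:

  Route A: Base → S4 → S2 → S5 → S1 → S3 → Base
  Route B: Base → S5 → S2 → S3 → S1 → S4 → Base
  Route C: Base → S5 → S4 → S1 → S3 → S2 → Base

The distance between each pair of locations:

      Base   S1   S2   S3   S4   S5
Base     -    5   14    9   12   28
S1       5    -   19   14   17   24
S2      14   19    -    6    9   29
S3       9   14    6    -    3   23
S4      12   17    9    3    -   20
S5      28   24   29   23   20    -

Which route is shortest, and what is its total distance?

97 — Route A is the shortest.

Route A: 12 + 9 + 29 + 24 + 14 + 9 = 97
Route B: 28 + 29 + 6 + 14 + 17 + 12 = 106
Route C: 28 + 20 + 17 + 14 + 6 + 14 = 99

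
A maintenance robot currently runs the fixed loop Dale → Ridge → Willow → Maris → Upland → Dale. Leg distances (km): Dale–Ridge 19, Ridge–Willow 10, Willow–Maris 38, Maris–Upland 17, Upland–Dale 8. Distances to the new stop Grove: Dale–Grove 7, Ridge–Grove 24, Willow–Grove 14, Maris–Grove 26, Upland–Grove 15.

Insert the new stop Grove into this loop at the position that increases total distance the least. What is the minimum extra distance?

Insertion cost between consecutive stops i–j is d(i,Grove) + d(Grove,j) − d(i,j):
  between Dale and Ridge: 7 + 24 − 19 = 12
  between Ridge and Willow: 24 + 14 − 10 = 28
  between Willow and Maris: 14 + 26 − 38 = 2
  between Maris and Upland: 26 + 15 − 17 = 24
  between Upland and Dale: 15 + 7 − 8 = 14
Cheapest insertion is between Willow and Maris, adding 2.
New total = 92 + 2 = 94.

Adding 2 km by placing Grove on the Willow–Maris leg.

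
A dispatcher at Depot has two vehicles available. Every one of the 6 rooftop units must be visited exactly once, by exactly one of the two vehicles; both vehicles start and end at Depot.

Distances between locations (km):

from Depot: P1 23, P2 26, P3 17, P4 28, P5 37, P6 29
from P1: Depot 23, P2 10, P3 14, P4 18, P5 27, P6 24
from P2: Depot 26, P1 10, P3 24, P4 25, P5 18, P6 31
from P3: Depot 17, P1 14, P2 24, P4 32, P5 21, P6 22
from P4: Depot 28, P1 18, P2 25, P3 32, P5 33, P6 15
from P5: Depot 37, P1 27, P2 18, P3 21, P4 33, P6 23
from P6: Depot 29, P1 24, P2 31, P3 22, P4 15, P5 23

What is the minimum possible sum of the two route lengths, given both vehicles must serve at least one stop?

Minimum combined distance: 151 km.

There are 2^5 − 1 = 31 ways to divide the 6 stops into two non-empty groups. For each, the best each vehicle can do is its own shortest tour through its group:
  {P1} + {P2, P3, P4, P5, P6}: 46 + 125 = 171
  {P2} + {P1, P3, P4, P5, P6}: 52 + 117 = 169
  {P1, P2} + {P3, P4, P5, P6}: 59 + 104 = 163
  {P3} + {P1, P2, P4, P5, P6}: 34 + 117 = 151
  {P1, P3} + {P2, P4, P5, P6}: 54 + 110 = 164
  {P2, P3} + {P1, P4, P5, P6}: 67 + 116 = 183
  … (31 splits in total)
Best: vehicle 1 Depot → P3 → Depot = 34; vehicle 2 Depot → P1 → P2 → P5 → P6 → P4 → Depot = 117; combined 151.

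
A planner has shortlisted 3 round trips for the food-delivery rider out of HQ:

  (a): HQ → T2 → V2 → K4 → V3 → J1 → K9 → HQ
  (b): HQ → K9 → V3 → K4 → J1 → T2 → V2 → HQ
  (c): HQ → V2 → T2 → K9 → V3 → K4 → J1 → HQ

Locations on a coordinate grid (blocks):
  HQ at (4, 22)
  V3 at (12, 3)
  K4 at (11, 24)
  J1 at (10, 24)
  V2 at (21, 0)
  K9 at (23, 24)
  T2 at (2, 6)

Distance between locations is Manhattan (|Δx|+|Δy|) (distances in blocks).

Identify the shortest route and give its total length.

156 blocks — (a) is the shortest.

(a): 18 + 25 + 34 + 22 + 23 + 13 + 21 = 156
(b): 21 + 32 + 22 + 1 + 26 + 25 + 39 = 166
(c): 39 + 25 + 39 + 32 + 22 + 1 + 8 = 166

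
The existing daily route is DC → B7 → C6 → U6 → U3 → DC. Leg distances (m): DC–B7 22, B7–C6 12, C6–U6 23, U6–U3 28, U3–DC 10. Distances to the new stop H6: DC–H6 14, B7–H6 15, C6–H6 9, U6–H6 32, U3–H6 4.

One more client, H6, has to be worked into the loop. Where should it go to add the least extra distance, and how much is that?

Insertion cost between consecutive stops i–j is d(i,H6) + d(H6,j) − d(i,j):
  between DC and B7: 14 + 15 − 22 = 7
  between B7 and C6: 15 + 9 − 12 = 12
  between C6 and U6: 9 + 32 − 23 = 18
  between U6 and U3: 32 + 4 − 28 = 8
  between U3 and DC: 4 + 14 − 10 = 8
Cheapest insertion is between DC and B7, adding 7.
New total = 95 + 7 = 102.

Minimum extra distance: 7 m, inserting H6 between DC and B7.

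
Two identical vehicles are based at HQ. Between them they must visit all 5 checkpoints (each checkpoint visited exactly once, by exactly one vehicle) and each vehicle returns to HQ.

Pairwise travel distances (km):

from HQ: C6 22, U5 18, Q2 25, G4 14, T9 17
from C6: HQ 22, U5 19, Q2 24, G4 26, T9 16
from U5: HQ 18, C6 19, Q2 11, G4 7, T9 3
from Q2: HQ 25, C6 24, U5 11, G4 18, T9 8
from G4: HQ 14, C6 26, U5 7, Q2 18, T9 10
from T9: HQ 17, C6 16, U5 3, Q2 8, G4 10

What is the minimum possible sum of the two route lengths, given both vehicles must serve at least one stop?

Minimum combined distance: 101 km.

Check every non-empty split of the stops between the two vehicles; for each half take its own optimal tour:
  {C6} + {U5, Q2, G4, T9}: 44 + 57 = 101
  {U5} + {C6, Q2, G4, T9}: 36 + 78 = 114
  {C6, U5} + {Q2, G4, T9}: 59 + 57 = 116
  {Q2} + {C6, U5, G4, T9}: 50 + 62 = 112
  {C6, Q2} + {U5, G4, T9}: 71 + 41 = 112
  {U5, Q2} + {C6, G4, T9}: 54 + 62 = 116
  … (15 splits in total)
Best: vehicle 1 HQ → C6 → HQ = 44; vehicle 2 HQ → Q2 → T9 → U5 → G4 → HQ = 57; combined 101.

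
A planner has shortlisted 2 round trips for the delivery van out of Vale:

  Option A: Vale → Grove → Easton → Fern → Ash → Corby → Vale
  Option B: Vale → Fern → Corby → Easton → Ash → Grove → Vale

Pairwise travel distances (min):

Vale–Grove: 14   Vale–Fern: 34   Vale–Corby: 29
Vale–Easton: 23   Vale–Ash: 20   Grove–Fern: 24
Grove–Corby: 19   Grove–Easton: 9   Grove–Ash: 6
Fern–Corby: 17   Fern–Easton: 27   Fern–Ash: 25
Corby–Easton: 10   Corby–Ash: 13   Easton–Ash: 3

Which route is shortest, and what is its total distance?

84 min — Option B is the shortest.

Option A: 14 + 9 + 27 + 25 + 13 + 29 = 117
Option B: 34 + 17 + 10 + 3 + 6 + 14 = 84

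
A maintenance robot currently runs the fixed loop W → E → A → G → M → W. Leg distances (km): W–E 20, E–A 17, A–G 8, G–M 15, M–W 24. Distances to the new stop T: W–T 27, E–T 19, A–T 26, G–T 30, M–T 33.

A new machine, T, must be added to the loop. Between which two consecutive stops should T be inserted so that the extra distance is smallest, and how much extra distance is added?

+26 km — insert T between W and E.

Insertion cost between consecutive stops i–j is d(i,T) + d(T,j) − d(i,j):
  between W and E: 27 + 19 − 20 = 26
  between E and A: 19 + 26 − 17 = 28
  between A and G: 26 + 30 − 8 = 48
  between G and M: 30 + 33 − 15 = 48
  between M and W: 33 + 27 − 24 = 36
Cheapest insertion is between W and E, adding 26.
New total = 84 + 26 = 110.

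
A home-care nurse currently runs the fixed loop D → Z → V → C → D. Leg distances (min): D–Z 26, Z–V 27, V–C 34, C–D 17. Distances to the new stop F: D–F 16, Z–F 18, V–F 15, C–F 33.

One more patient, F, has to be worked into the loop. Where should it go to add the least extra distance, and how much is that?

Insertion cost between consecutive stops i–j is d(i,F) + d(F,j) − d(i,j):
  between D and Z: 16 + 18 − 26 = 8
  between Z and V: 18 + 15 − 27 = 6
  between V and C: 15 + 33 − 34 = 14
  between C and D: 33 + 16 − 17 = 32
Cheapest insertion is between Z and V, adding 6.
New total = 104 + 6 = 110.

+6 min — insert F between Z and V.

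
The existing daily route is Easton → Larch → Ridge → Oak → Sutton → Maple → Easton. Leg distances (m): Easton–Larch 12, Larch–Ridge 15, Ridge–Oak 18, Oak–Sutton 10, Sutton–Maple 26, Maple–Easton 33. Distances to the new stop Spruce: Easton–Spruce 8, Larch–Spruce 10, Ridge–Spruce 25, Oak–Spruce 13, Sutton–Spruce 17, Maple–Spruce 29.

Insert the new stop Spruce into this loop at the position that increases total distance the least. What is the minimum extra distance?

Insertion cost between consecutive stops i–j is d(i,Spruce) + d(Spruce,j) − d(i,j):
  between Easton and Larch: 8 + 10 − 12 = 6
  between Larch and Ridge: 10 + 25 − 15 = 20
  between Ridge and Oak: 25 + 13 − 18 = 20
  between Oak and Sutton: 13 + 17 − 10 = 20
  between Sutton and Maple: 17 + 29 − 26 = 20
  between Maple and Easton: 29 + 8 − 33 = 4
Cheapest insertion is between Maple and Easton, adding 4.
New total = 114 + 4 = 118.

Minimum extra distance: 4 m, inserting Spruce between Maple and Easton.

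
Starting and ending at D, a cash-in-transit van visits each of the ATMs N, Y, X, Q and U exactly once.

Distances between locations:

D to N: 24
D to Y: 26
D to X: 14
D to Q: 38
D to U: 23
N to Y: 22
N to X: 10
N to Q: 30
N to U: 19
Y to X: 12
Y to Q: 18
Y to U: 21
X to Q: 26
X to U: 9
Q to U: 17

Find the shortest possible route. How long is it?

Minimum total distance: 104.

D → N → Y → X → Q → U → D: 24+22+12+26+17+23 = 124
D → N → Y → X → U → Q → D: 24+22+12+9+17+38 = 122
D → N → Y → Q → X → U → D: 24+22+18+26+9+23 = 122
D → N → Y → Q → U → X → D: 24+22+18+17+9+14 = 104
D → N → Y → U → X → Q → D: 24+22+21+9+26+38 = 140
D → N → Y → U → Q → X → D: 24+22+21+17+26+14 = 124
D → N → X → Y → Q → U → D: 24+10+12+18+17+23 = 104
D → N → X → Y → U → Q → D: 24+10+12+21+17+38 = 122
D → N → X → Q → Y → U → D: 24+10+26+18+21+23 = 122
D → N → X → Q → U → Y → D: 24+10+26+17+21+26 = 124
D → N → X → U → Y → Q → D: 24+10+9+21+18+38 = 120
D → N → X → U → Q → Y → D: 24+10+9+17+18+26 = 104
D → N → Q → Y → X → U → D: 24+30+18+12+9+23 = 116
D → N → Q → Y → U → X → D: 24+30+18+21+9+14 = 116
… (46 more)
The minimum is 104.
One optimal route: D → N → Y → Q → U → X → D (or its reverse).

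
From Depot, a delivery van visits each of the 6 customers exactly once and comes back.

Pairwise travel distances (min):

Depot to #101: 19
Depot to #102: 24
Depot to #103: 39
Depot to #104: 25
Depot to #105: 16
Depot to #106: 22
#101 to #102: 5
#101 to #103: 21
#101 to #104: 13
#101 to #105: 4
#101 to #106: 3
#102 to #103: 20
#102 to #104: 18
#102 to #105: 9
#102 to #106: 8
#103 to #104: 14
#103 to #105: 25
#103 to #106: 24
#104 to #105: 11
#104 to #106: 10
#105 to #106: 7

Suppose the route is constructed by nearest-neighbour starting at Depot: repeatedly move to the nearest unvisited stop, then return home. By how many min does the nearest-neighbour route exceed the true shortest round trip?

Depot: #105=16, #101=19, #106=22, #102=24, #104=25, #103=39 ⇒ #105
#105: #101=4, #106=7, #102=9, #104=11, #103=25 ⇒ #101
#101: #106=3, #102=5, #104=13, #103=21 ⇒ #106
#106: #102=8, #104=10, #103=24 ⇒ #102
#102: #104=18, #103=20 ⇒ #104
#104: #103=14 ⇒ #103
NN route Depot → #105 → #101 → #106 → #102 → #104 → #103 → Depot costs 102.
Optimal: Depot → #104 → #103 → #102 → #101 → #106 → #105 → Depot costs 90 (by enumerating all 360 distinct tours).
Excess = 102 − 90 = 12.

The nearest-neighbour route is 12 min longer than optimal.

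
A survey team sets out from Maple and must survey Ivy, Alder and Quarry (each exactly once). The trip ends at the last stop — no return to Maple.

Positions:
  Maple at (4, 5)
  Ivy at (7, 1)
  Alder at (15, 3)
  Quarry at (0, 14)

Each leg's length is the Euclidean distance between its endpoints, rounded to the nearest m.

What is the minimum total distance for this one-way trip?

There are 3! = 6 possible orderings.
Maple→Ivy→Alder→Quarry: 5+8+19 = 32
Maple→Ivy→Quarry→Alder: 5+15+19 = 39
Maple→Alder→Ivy→Quarry: 11+8+15 = 34
Maple→Alder→Quarry→Ivy: 11+19+15 = 45
Maple→Quarry→Ivy→Alder: 10+15+8 = 33
Maple→Quarry→Alder→Ivy: 10+19+8 = 37
The minimum is 32.
One shortest path: Maple → Ivy → Alder → Quarry.

32 m — the minimum one-way total.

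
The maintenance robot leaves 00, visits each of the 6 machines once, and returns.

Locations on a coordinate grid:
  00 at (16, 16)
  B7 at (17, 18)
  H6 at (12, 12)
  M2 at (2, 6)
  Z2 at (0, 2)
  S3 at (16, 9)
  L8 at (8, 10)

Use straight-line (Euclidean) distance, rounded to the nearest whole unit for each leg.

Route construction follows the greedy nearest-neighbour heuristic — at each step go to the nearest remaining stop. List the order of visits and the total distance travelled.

From 00: distances to unvisited — B7=2, H6=6, S3=7, L8=10, M2=17, Z2=21. Nearest is B7 (2).
From B7: distances to unvisited — H6=8, S3=9, L8=12, M2=19, Z2=23. Nearest is H6 (8).
From H6: distances to unvisited — L8=4, S3=5, M2=12, Z2=16. Nearest is L8 (4).
From L8: distances to unvisited — M2=7, S3=8, Z2=11. Nearest is M2 (7).
From M2: distances to unvisited — Z2=4, S3=14. Nearest is Z2 (4).
From Z2: distances to unvisited — S3=17. Nearest is S3 (17).
Return S3→00: 7.
Total = 2 + 8 + 4 + 7 + 4 + 17 + 7 = 49.

Total distance 49 via the nearest-neighbour route 00 → B7 → H6 → L8 → M2 → Z2 → S3 → 00.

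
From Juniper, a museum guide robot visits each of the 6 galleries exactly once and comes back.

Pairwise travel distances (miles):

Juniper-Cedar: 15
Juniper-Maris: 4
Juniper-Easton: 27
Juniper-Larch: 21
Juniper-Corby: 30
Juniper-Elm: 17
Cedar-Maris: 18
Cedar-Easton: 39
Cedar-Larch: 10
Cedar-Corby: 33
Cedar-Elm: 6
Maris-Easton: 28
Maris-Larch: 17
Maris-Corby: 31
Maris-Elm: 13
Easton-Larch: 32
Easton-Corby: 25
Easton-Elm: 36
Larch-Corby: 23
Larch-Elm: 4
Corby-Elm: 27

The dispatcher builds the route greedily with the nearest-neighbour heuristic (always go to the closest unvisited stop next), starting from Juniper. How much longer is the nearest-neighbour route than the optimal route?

Juniper: Maris=4, Cedar=15, Elm=17, Larch=21, Easton=27, Corby=30 ⇒ Maris
Maris: Elm=13, Larch=17, Cedar=18, Easton=28, Corby=31 ⇒ Elm
Elm: Larch=4, Cedar=6, Corby=27, Easton=36 ⇒ Larch
Larch: Cedar=10, Corby=23, Easton=32 ⇒ Cedar
Cedar: Corby=33, Easton=39 ⇒ Corby
Corby: Easton=25 ⇒ Easton
NN route Juniper → Maris → Elm → Larch → Cedar → Corby → Easton → Juniper costs 116.
Optimal: Juniper → Cedar → Elm → Larch → Corby → Easton → Maris → Juniper costs 105 (by enumerating all 360 distinct tours).
Excess = 116 − 105 = 11.

The nearest-neighbour route is 11 miles longer than optimal.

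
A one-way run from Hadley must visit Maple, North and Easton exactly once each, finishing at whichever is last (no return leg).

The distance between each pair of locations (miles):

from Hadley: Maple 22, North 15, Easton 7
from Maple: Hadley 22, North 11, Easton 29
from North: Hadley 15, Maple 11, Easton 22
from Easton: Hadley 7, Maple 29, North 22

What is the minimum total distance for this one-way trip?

There are 3! = 6 possible orderings.
Hadley→Maple→North→Easton: 22+11+22 = 55
Hadley→Maple→Easton→North: 22+29+22 = 73
Hadley→North→Maple→Easton: 15+11+29 = 55
Hadley→North→Easton→Maple: 15+22+29 = 66
Hadley→Easton→Maple→North: 7+29+11 = 47
Hadley→Easton→North→Maple: 7+22+11 = 40
The minimum is 40.
One shortest path: Hadley → Easton → North → Maple.

40 miles — the minimum one-way total.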